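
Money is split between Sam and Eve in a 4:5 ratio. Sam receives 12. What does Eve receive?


Find the multiplier:
12 / 4 = 3
Apply to Eve's share:
5 x 3 = 15

15


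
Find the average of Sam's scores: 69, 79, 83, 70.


Add the scores:
69 + 79 + 83 + 70 = 301
Divide by the number of tests:
301 / 4 = 75.25

75.25


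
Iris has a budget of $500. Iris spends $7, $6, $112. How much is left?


Add up expenses:
$7 + $6 + $112 = $125
Subtract from budget:
$500 - $125 = $375

$375


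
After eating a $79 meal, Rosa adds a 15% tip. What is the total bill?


Calculate the tip:
15% of $79 = $11.85
Add tip to meal cost:
$79 + $11.85 = $90.85

$90.85


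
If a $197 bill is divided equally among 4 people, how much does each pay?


Total bill: $197
Number of people: 4
Each pays: $197 / 4 = $49.25

$49.25


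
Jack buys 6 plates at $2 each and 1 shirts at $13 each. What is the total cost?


Cost of plates:
6 x $2 = $12
Cost of shirts:
1 x $13 = $13
Add both:
$12 + $13 = $25

$25


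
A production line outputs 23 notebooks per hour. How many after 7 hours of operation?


Production rate: 23 notebooks per hour
Time: 7 hours
Total: 23 x 7 = 161 notebooks

161 notebooks


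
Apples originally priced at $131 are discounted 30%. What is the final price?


Calculate the discount amount:
30% of $131 = $39.30
Subtract from original:
$131 - $39.30 = $91.70

$91.70


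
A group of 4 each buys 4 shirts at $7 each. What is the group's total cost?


Cost per person:
4 x $7 = $28
Group total:
4 x $28 = $112

$112


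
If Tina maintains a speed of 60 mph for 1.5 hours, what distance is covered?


Use the formula: distance = speed x time
Speed = 60 mph, Time = 1.5 hours
60 x 1.5 = 90 miles

90 miles


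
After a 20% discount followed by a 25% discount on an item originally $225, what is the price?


First discount:
20% of $225 = $45
Price after first discount:
$225 - $45 = $180
Second discount:
25% of $180 = $45
Final price:
$180 - $45 = $135

$135


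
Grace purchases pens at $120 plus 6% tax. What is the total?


Calculate the tax:
6% of $120 = $7.20
Add tax to price:
$120 + $7.20 = $127.20

$127.20


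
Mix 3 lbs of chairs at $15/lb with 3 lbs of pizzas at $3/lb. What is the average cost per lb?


Cost of chairs:
3 x $15 = $45
Cost of pizzas:
3 x $3 = $9
Total cost: $45 + $9 = $54
Total weight: 6 lbs
Average: $54 / 6 = $9/lb

$9/lb


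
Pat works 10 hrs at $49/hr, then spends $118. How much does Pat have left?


Calculate earnings:
10 x $49 = $490
Subtract spending:
$490 - $118 = $372

$372


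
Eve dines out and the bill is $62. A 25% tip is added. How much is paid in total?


Calculate the tip:
25% of $62 = $15.50
Add tip to meal cost:
$62 + $15.50 = $77.50

$77.50


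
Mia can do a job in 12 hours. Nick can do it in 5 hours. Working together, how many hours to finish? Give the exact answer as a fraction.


Mia's rate: 1/12 of the job per hour
Nick's rate: 1/5 of the job per hour
Combined rate: 1/12 + 1/5 = 17/60 per hour
Time = 1 / (17/60) = 60/17 hours (≈ 3.53 hours)

60/17 hours


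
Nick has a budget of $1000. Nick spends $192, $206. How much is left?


Add up expenses:
$192 + $206 = $398
Subtract from budget:
$1000 - $398 = $602

$602


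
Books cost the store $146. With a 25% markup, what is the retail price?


Calculate the markup amount:
25% of $146 = $36.50
Add to cost:
$146 + $36.50 = $182.50

$182.50


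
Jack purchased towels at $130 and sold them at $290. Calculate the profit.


Selling price = $290
Cost price = $130
Profit = selling price - cost price:
Profit = $290 - $130 = $160

$160


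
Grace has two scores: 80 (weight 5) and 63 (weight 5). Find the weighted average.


Weighted sum:
5 x 80 + 5 x 63 = 715
Total weight:
5 + 5 = 10
Weighted average:
715 / 10 = 71.5

71.5


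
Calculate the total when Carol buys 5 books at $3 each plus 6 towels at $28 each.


Cost of books:
5 x $3 = $15
Cost of towels:
6 x $28 = $168
Add both:
$15 + $168 = $183

$183


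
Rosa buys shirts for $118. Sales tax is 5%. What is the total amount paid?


Calculate the tax:
5% of $118 = $5.90
Add tax to price:
$118 + $5.90 = $123.90

$123.90


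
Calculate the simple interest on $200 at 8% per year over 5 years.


Use the formula I = P x R x T / 100
P x R x T = 200 x 8 x 5 = 8000
I = 8000 / 100 = $80

$80


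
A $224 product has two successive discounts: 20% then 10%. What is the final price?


First discount:
20% of $224 = $44.80
Price after first discount:
$224 - $44.80 = $179.20
Second discount:
10% of $179.20 = $17.92
Final price:
$179.20 - $17.92 = $161.28

$161.28


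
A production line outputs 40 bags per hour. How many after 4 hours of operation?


Production rate: 40 bags per hour
Time: 4 hours
Total: 40 x 4 = 160 bags

160 bags


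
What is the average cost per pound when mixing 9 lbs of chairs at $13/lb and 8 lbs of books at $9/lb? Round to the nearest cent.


Cost of chairs:
9 x $13 = $117
Cost of books:
8 x $9 = $72
Total cost: $117 + $72 = $189
Total weight: 17 lbs
Average: $189 / 17 = $11.1176... ≈ $11.12/lb

$11.12/lb


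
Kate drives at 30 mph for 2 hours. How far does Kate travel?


Use the formula: distance = speed x time
Speed = 30 mph, Time = 2 hours
30 x 2 = 60 miles

60 miles


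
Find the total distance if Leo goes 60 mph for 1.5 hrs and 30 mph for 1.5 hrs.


Leg 1 distance:
60 x 1.5 = 90 miles
Leg 2 distance:
30 x 1.5 = 45 miles
Total distance:
90 + 45 = 135 miles

135 miles


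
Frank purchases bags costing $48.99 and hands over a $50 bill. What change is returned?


Start with the amount paid:
$50
Subtract the price:
$50 - $48.99 = $1.01

$1.01


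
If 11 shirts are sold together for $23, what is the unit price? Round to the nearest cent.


Total cost: $23
Number of items: 11
Unit price: $23 / 11 = $2.0909... ≈ $2.09

$2.09


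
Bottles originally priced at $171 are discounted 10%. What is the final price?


Calculate the discount amount:
10% of $171 = $17.10
Subtract from original:
$171 - $17.10 = $153.90

$153.90


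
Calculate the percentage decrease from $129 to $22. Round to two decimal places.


Find the absolute change:
|22 - 129| = 107
Divide by original and multiply by 100:
107 / 129 x 100 = 82.9457...% ≈ 82.95%

82.95%


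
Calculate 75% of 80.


Convert percentage to decimal:
75% = 0.75
Multiply:
80 x 0.75 = 60

60


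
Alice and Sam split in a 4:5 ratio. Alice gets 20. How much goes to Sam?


Find the multiplier:
20 / 4 = 5
Apply to Sam's share:
5 x 5 = 25

25


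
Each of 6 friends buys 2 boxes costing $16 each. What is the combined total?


Cost per person:
2 x $16 = $32
Group total:
6 x $32 = $192

$192


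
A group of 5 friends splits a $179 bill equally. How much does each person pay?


Total bill: $179
Number of people: 5
Each pays: $179 / 5 = $35.80

$35.80


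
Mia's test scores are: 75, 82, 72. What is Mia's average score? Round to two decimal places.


Add the scores:
75 + 82 + 72 = 229
Divide by the number of tests:
229 / 3 = 76.3333... ≈ 76.33

76.33


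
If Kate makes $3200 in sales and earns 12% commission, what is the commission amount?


Convert rate to decimal:
12% = 0.12
Multiply by sales:
$3200 x 0.12 = $384

$384


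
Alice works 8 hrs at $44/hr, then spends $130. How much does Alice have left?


Calculate earnings:
8 x $44 = $352
Subtract spending:
$352 - $130 = $222

$222


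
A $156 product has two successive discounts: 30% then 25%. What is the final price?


First discount:
30% of $156 = $46.80
Price after first discount:
$156 - $46.80 = $109.20
Second discount:
25% of $109.20 = $27.30
Final price:
$109.20 - $27.30 = $81.90

$81.90


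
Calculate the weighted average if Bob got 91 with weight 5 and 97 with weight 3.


Weighted sum:
5 x 91 + 3 x 97 = 746
Total weight:
5 + 3 = 8
Weighted average:
746 / 8 = 93.25

93.25


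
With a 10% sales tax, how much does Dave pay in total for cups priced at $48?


Calculate the tax:
10% of $48 = $4.80
Add tax to price:
$48 + $4.80 = $52.80

$52.80


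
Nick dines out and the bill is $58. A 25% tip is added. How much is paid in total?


Calculate the tip:
25% of $58 = $14.50
Add tip to meal cost:
$58 + $14.50 = $72.50

$72.50


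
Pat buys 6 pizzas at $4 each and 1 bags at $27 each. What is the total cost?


Cost of pizzas:
6 x $4 = $24
Cost of bags:
1 x $27 = $27
Add both:
$24 + $27 = $51

$51


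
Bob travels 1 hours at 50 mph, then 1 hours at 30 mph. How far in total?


Leg 1 distance:
50 x 1 = 50 miles
Leg 2 distance:
30 x 1 = 30 miles
Total distance:
50 + 30 = 80 miles

80 miles


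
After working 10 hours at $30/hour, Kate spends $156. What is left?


Calculate earnings:
10 x $30 = $300
Subtract spending:
$300 - $156 = $144

$144


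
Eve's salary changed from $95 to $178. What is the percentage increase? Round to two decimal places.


Find the absolute change:
|178 - 95| = 83
Divide by original and multiply by 100:
83 / 95 x 100 = 87.3684...% ≈ 87.37%

87.37%


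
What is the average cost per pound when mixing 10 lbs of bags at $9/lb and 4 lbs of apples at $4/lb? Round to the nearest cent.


Cost of bags:
10 x $9 = $90
Cost of apples:
4 x $4 = $16
Total cost: $90 + $16 = $106
Total weight: 14 lbs
Average: $106 / 14 = $7.5714... ≈ $7.57/lb

$7.57/lb


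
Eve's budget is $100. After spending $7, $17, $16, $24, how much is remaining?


Add up expenses:
$7 + $17 + $16 + $24 = $64
Subtract from budget:
$100 - $64 = $36

$36


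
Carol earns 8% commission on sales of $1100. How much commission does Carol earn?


Convert rate to decimal:
8% = 0.08
Multiply by sales:
$1100 x 0.08 = $88

$88


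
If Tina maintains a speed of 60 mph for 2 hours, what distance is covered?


Use the formula: distance = speed x time
Speed = 60 mph, Time = 2 hours
60 x 2 = 120 miles

120 miles


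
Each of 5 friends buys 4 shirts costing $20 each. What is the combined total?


Cost per person:
4 x $20 = $80
Group total:
5 x $80 = $400

$400


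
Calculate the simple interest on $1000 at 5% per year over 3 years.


Use the formula I = P x R x T / 100
P x R x T = 1000 x 5 x 3 = 15000
I = 15000 / 100 = $150

$150


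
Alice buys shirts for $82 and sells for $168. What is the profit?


Selling price = $168
Cost price = $82
Profit = selling price - cost price:
Profit = $168 - $82 = $86

$86


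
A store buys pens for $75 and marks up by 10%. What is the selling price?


Calculate the markup amount:
10% of $75 = $7.50
Add to cost:
$75 + $7.50 = $82.50

$82.50


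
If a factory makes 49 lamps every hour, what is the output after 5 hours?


Production rate: 49 lamps per hour
Time: 5 hours
Total: 49 x 5 = 245 lamps

245 lamps


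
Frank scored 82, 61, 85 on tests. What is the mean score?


Add the scores:
82 + 61 + 85 = 228
Divide by the number of tests:
228 / 3 = 76

76


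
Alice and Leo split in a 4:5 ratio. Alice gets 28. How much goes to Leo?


Find the multiplier:
28 / 4 = 7
Apply to Leo's share:
5 x 7 = 35

35


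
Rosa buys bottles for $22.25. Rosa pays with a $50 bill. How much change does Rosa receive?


Start with the amount paid:
$50
Subtract the price:
$50 - $22.25 = $27.75

$27.75


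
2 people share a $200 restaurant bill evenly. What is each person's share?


Total bill: $200
Number of people: 2
Each pays: $200 / 2 = $100

$100


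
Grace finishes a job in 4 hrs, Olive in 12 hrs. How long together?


Grace's rate: 1/4 of the job per hour
Olive's rate: 1/12 of the job per hour
Combined rate: 1/4 + 1/12 = 1/3 per hour
Time = 1 / (1/3) = 3 hours

3 hours


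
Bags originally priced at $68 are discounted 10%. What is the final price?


Calculate the discount amount:
10% of $68 = $6.80
Subtract from original:
$68 - $6.80 = $61.20

$61.20


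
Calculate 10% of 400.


Convert percentage to decimal:
10% = 0.1
Multiply:
400 x 0.1 = 40

40


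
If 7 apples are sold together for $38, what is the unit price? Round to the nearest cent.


Total cost: $38
Number of items: 7
Unit price: $38 / 7 = $5.4285... ≈ $5.43

$5.43


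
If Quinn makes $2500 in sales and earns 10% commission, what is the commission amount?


Convert rate to decimal:
10% = 0.1
Multiply by sales:
$2500 x 0.1 = $250

$250


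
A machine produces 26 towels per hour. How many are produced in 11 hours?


Production rate: 26 towels per hour
Time: 11 hours
Total: 26 x 11 = 286 towels

286 towels


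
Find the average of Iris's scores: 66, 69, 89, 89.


Add the scores:
66 + 69 + 89 + 89 = 313
Divide by the number of tests:
313 / 4 = 78.25

78.25


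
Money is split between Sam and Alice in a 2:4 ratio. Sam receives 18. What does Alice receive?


Find the multiplier:
18 / 2 = 9
Apply to Alice's share:
4 x 9 = 36

36


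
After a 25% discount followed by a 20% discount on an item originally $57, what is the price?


First discount:
25% of $57 = $14.25
Price after first discount:
$57 - $14.25 = $42.75
Second discount:
20% of $42.75 = $8.55
Final price:
$42.75 - $8.55 = $34.20

$34.20


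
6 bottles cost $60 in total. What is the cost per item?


Total cost: $60
Number of items: 6
Unit price: $60 / 6 = $10

$10


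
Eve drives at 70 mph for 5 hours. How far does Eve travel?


Use the formula: distance = speed x time
Speed = 70 mph, Time = 5 hours
70 x 5 = 350 miles

350 miles


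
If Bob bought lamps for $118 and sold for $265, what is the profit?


Selling price = $265
Cost price = $118
Profit = selling price - cost price:
Profit = $265 - $118 = $147

$147


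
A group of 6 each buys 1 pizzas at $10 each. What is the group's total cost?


Cost per person:
1 x $10 = $10
Group total:
6 x $10 = $60

$60


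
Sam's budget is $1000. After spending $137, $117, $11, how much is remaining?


Add up expenses:
$137 + $117 + $11 = $265
Subtract from budget:
$1000 - $265 = $735

$735


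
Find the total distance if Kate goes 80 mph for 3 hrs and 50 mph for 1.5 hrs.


Leg 1 distance:
80 x 3 = 240 miles
Leg 2 distance:
50 x 1.5 = 75 miles
Total distance:
240 + 75 = 315 miles

315 miles


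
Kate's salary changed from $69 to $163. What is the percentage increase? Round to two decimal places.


Find the absolute change:
|163 - 69| = 94
Divide by original and multiply by 100:
94 / 69 x 100 = 136.2318...% ≈ 136.23%

136.23%


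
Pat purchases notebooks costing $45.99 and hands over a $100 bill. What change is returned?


Start with the amount paid:
$100
Subtract the price:
$100 - $45.99 = $54.01

$54.01


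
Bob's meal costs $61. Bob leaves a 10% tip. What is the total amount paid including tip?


Calculate the tip:
10% of $61 = $6.10
Add tip to meal cost:
$61 + $6.10 = $67.10

$67.10


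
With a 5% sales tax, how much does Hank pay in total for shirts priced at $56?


Calculate the tax:
5% of $56 = $2.80
Add tax to price:
$56 + $2.80 = $58.80

$58.80


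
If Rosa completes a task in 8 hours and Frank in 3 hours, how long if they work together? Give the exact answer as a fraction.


Rosa's rate: 1/8 of the job per hour
Frank's rate: 1/3 of the job per hour
Combined rate: 1/8 + 1/3 = 11/24 per hour
Time = 1 / (11/24) = 24/11 hours (≈ 2.18 hours)

24/11 hours


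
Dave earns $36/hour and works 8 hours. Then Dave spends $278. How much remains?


Calculate earnings:
8 x $36 = $288
Subtract spending:
$288 - $278 = $10

$10


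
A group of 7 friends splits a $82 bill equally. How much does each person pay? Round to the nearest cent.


Total bill: $82
Number of people: 7
Each pays: $82 / 7 = $11.7142... ≈ $11.71

$11.71


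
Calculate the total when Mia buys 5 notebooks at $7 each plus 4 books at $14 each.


Cost of notebooks:
5 x $7 = $35
Cost of books:
4 x $14 = $56
Add both:
$35 + $56 = $91

$91


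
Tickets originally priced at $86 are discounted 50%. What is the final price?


Calculate the discount amount:
50% of $86 = $43
Subtract from original:
$86 - $43 = $43

$43


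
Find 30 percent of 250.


Convert percentage to decimal:
30% = 0.3
Multiply:
250 x 0.3 = 75

75


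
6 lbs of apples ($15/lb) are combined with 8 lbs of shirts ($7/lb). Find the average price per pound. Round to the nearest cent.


Cost of apples:
6 x $15 = $90
Cost of shirts:
8 x $7 = $56
Total cost: $90 + $56 = $146
Total weight: 14 lbs
Average: $146 / 14 = $10.4285... ≈ $10.43/lb

$10.43/lb


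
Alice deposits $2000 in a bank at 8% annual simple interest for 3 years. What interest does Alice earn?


Use the formula I = P x R x T / 100
P x R x T = 2000 x 8 x 3 = 48000
I = 48000 / 100 = $480

$480


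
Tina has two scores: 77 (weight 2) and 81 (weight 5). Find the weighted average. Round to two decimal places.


Weighted sum:
2 x 77 + 5 x 81 = 559
Total weight:
2 + 5 = 7
Weighted average:
559 / 7 = 79.8571... ≈ 79.86

79.86


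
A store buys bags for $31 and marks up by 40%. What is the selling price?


Calculate the markup amount:
40% of $31 = $12.40
Add to cost:
$31 + $12.40 = $43.40

$43.40


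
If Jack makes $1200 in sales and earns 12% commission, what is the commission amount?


Convert rate to decimal:
12% = 0.12
Multiply by sales:
$1200 x 0.12 = $144

$144


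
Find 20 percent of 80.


Convert percentage to decimal:
20% = 0.2
Multiply:
80 x 0.2 = 16

16


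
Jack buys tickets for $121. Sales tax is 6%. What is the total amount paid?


Calculate the tax:
6% of $121 = $7.26
Add tax to price:
$121 + $7.26 = $128.26

$128.26


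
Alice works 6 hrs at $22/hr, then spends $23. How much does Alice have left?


Calculate earnings:
6 x $22 = $132
Subtract spending:
$132 - $23 = $109

$109


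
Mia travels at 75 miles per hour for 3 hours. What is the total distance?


Use the formula: distance = speed x time
Speed = 75 mph, Time = 3 hours
75 x 3 = 225 miles

225 miles


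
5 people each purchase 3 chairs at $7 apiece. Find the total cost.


Cost per person:
3 x $7 = $21
Group total:
5 x $21 = $105

$105


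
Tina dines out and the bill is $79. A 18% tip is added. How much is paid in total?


Calculate the tip:
18% of $79 = $14.22
Add tip to meal cost:
$79 + $14.22 = $93.22

$93.22


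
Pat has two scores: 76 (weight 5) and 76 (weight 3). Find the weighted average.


Weighted sum:
5 x 76 + 3 x 76 = 608
Total weight:
5 + 3 = 8
Weighted average:
608 / 8 = 76

76


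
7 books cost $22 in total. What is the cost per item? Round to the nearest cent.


Total cost: $22
Number of items: 7
Unit price: $22 / 7 = $3.1428... ≈ $3.14

$3.14


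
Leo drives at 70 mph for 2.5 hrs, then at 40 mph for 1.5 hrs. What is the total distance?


Leg 1 distance:
70 x 2.5 = 175 miles
Leg 2 distance:
40 x 1.5 = 60 miles
Total distance:
175 + 60 = 235 miles

235 miles


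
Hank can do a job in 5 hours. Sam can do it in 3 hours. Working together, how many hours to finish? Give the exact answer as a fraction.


Hank's rate: 1/5 of the job per hour
Sam's rate: 1/3 of the job per hour
Combined rate: 1/5 + 1/3 = 8/15 per hour
Time = 1 / (8/15) = 15/8 hours (≈ 1.88 hours)

15/8 hours


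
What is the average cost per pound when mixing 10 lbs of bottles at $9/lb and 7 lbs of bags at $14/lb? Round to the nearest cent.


Cost of bottles:
10 x $9 = $90
Cost of bags:
7 x $14 = $98
Total cost: $90 + $98 = $188
Total weight: 17 lbs
Average: $188 / 17 = $11.0588... ≈ $11.06/lb

$11.06/lb


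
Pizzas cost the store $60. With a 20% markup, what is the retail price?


Calculate the markup amount:
20% of $60 = $12
Add to cost:
$60 + $12 = $72

$72


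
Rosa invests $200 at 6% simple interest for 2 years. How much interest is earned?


Use the formula I = P x R x T / 100
P x R x T = 200 x 6 x 2 = 2400
I = 2400 / 100 = $24

$24


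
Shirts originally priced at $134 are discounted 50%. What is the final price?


Calculate the discount amount:
50% of $134 = $67
Subtract from original:
$134 - $67 = $67

$67


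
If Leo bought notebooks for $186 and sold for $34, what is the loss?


Selling price = $34
Cost price = $186
Loss = cost price - selling price:
Loss = $186 - $34 = $152

$152


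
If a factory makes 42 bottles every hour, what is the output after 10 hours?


Production rate: 42 bottles per hour
Time: 10 hours
Total: 42 x 10 = 420 bottles

420 bottles


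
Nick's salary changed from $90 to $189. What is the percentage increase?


Find the absolute change:
|189 - 90| = 99
Divide by original and multiply by 100:
99 / 90 x 100 = 110%

110%


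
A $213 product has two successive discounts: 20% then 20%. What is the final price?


First discount:
20% of $213 = $42.60
Price after first discount:
$213 - $42.60 = $170.40
Second discount:
20% of $170.40 = $34.08
Final price:
$170.40 - $34.08 = $136.32

$136.32


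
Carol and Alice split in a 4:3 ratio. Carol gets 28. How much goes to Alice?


Find the multiplier:
28 / 4 = 7
Apply to Alice's share:
3 x 7 = 21

21


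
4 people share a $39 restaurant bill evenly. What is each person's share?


Total bill: $39
Number of people: 4
Each pays: $39 / 4 = $9.75

$9.75


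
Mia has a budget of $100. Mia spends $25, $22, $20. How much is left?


Add up expenses:
$25 + $22 + $20 = $67
Subtract from budget:
$100 - $67 = $33

$33


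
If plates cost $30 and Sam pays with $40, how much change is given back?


Start with the amount paid:
$40
Subtract the price:
$40 - $30 = $10

$10


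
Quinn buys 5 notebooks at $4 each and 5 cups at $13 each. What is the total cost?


Cost of notebooks:
5 x $4 = $20
Cost of cups:
5 x $13 = $65
Add both:
$20 + $65 = $85

$85


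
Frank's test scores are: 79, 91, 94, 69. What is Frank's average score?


Add the scores:
79 + 91 + 94 + 69 = 333
Divide by the number of tests:
333 / 4 = 83.25

83.25


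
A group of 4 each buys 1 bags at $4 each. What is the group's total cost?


Cost per person:
1 x $4 = $4
Group total:
4 x $4 = $16

$16


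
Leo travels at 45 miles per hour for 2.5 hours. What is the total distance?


Use the formula: distance = speed x time
Speed = 45 mph, Time = 2.5 hours
45 x 2.5 = 112.5 miles

112.5 miles


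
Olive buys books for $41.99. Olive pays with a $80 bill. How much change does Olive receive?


Start with the amount paid:
$80
Subtract the price:
$80 - $41.99 = $38.01

$38.01


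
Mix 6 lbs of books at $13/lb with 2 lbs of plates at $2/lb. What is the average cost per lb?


Cost of books:
6 x $13 = $78
Cost of plates:
2 x $2 = $4
Total cost: $78 + $4 = $82
Total weight: 8 lbs
Average: $82 / 8 = $10.25/lb

$10.25/lb


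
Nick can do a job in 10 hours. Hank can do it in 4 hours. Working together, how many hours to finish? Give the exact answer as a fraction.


Nick's rate: 1/10 of the job per hour
Hank's rate: 1/4 of the job per hour
Combined rate: 1/10 + 1/4 = 7/20 per hour
Time = 1 / (7/20) = 20/7 hours (≈ 2.86 hours)

20/7 hours


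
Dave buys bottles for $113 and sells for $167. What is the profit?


Selling price = $167
Cost price = $113
Profit = selling price - cost price:
Profit = $167 - $113 = $54

$54


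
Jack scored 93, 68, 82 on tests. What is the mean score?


Add the scores:
93 + 68 + 82 = 243
Divide by the number of tests:
243 / 3 = 81

81


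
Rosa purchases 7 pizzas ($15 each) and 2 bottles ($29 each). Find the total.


Cost of pizzas:
7 x $15 = $105
Cost of bottles:
2 x $29 = $58
Add both:
$105 + $58 = $163

$163


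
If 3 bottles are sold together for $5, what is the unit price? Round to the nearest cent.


Total cost: $5
Number of items: 3
Unit price: $5 / 3 = $1.6666... ≈ $1.67

$1.67


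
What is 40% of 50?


Convert percentage to decimal:
40% = 0.4
Multiply:
50 x 0.4 = 20

20


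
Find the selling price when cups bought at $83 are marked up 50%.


Calculate the markup amount:
50% of $83 = $41.50
Add to cost:
$83 + $41.50 = $124.50

$124.50


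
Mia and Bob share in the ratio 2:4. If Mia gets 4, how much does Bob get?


Find the multiplier:
4 / 2 = 2
Apply to Bob's share:
4 x 2 = 8

8


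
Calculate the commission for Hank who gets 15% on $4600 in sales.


Convert rate to decimal:
15% = 0.15
Multiply by sales:
$4600 x 0.15 = $690

$690


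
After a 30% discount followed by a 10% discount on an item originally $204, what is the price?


First discount:
30% of $204 = $61.20
Price after first discount:
$204 - $61.20 = $142.80
Second discount:
10% of $142.80 = $14.28
Final price:
$142.80 - $14.28 = $128.52

$128.52


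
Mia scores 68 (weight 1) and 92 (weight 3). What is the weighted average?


Weighted sum:
1 x 68 + 3 x 92 = 344
Total weight:
1 + 3 = 4
Weighted average:
344 / 4 = 86

86


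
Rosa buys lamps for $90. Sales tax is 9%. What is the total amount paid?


Calculate the tax:
9% of $90 = $8.10
Add tax to price:
$90 + $8.10 = $98.10

$98.10


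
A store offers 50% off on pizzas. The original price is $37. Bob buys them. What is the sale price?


Calculate the discount amount:
50% of $37 = $18.50
Subtract from original:
$37 - $18.50 = $18.50

$18.50


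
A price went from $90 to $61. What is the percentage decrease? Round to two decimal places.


Find the absolute change:
|61 - 90| = 29
Divide by original and multiply by 100:
29 / 90 x 100 = 32.2222...% ≈ 32.22%

32.22%


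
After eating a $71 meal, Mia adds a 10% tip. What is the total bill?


Calculate the tip:
10% of $71 = $7.10
Add tip to meal cost:
$71 + $7.10 = $78.10

$78.10


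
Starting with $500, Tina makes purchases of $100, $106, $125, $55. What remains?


Add up expenses:
$100 + $106 + $125 + $55 = $386
Subtract from budget:
$500 - $386 = $114

$114


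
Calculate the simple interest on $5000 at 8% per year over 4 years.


Use the formula I = P x R x T / 100
P x R x T = 5000 x 8 x 4 = 160000
I = 160000 / 100 = $1600

$1600


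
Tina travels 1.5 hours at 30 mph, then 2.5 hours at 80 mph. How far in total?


Leg 1 distance:
30 x 1.5 = 45 miles
Leg 2 distance:
80 x 2.5 = 200 miles
Total distance:
45 + 200 = 245 miles

245 miles


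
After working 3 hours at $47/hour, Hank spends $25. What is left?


Calculate earnings:
3 x $47 = $141
Subtract spending:
$141 - $25 = $116

$116


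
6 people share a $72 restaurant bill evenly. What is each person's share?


Total bill: $72
Number of people: 6
Each pays: $72 / 6 = $12

$12


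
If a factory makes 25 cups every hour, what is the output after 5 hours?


Production rate: 25 cups per hour
Time: 5 hours
Total: 25 x 5 = 125 cups

125 cups


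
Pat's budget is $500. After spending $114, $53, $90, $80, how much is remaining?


Add up expenses:
$114 + $53 + $90 + $80 = $337
Subtract from budget:
$500 - $337 = $163

$163


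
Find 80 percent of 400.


Convert percentage to decimal:
80% = 0.8
Multiply:
400 x 0.8 = 320

320


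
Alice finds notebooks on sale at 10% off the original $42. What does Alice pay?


Calculate the discount amount:
10% of $42 = $4.20
Subtract from original:
$42 - $4.20 = $37.80

$37.80


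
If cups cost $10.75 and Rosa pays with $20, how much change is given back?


Start with the amount paid:
$20
Subtract the price:
$20 - $10.75 = $9.25

$9.25


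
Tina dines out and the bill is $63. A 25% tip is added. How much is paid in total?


Calculate the tip:
25% of $63 = $15.75
Add tip to meal cost:
$63 + $15.75 = $78.75

$78.75


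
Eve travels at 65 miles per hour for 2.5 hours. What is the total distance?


Use the formula: distance = speed x time
Speed = 65 mph, Time = 2.5 hours
65 x 2.5 = 162.5 miles

162.5 miles


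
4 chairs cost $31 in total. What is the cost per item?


Total cost: $31
Number of items: 4
Unit price: $31 / 4 = $7.75

$7.75


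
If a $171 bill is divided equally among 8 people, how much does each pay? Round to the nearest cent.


Total bill: $171
Number of people: 8
Each pays: $171 / 8 = $21.375 ≈ $21.38

$21.38


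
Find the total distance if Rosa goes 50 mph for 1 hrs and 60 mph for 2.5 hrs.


Leg 1 distance:
50 x 1 = 50 miles
Leg 2 distance:
60 x 2.5 = 150 miles
Total distance:
50 + 150 = 200 miles

200 miles


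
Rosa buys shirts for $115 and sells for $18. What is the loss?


Selling price = $18
Cost price = $115
Loss = cost price - selling price:
Loss = $115 - $18 = $97

$97


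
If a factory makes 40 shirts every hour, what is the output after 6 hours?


Production rate: 40 shirts per hour
Time: 6 hours
Total: 40 x 6 = 240 shirts

240 shirts


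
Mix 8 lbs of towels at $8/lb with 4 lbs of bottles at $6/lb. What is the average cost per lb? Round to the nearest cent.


Cost of towels:
8 x $8 = $64
Cost of bottles:
4 x $6 = $24
Total cost: $64 + $24 = $88
Total weight: 12 lbs
Average: $88 / 12 = $7.3333... ≈ $7.33/lb

$7.33/lb


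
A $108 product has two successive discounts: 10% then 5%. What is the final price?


First discount:
10% of $108 = $10.80
Price after first discount:
$108 - $10.80 = $97.20
Second discount:
5% of $97.20 = $4.86
Final price:
$97.20 - $4.86 = $92.34

$92.34


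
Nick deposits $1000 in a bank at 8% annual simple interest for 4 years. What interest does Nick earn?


Use the formula I = P x R x T / 100
P x R x T = 1000 x 8 x 4 = 32000
I = 32000 / 100 = $320

$320


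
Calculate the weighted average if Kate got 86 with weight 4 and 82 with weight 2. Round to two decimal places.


Weighted sum:
4 x 86 + 2 x 82 = 508
Total weight:
4 + 2 = 6
Weighted average:
508 / 6 = 84.6666... ≈ 84.67

84.67


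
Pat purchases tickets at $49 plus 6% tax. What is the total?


Calculate the tax:
6% of $49 = $2.94
Add tax to price:
$49 + $2.94 = $51.94

$51.94


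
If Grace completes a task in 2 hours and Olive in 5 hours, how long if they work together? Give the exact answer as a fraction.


Grace's rate: 1/2 of the job per hour
Olive's rate: 1/5 of the job per hour
Combined rate: 1/2 + 1/5 = 7/10 per hour
Time = 1 / (7/10) = 10/7 hours (≈ 1.43 hours)

10/7 hours


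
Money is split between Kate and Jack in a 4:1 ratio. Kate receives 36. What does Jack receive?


Find the multiplier:
36 / 4 = 9
Apply to Jack's share:
1 x 9 = 9

9


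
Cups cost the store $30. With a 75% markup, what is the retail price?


Calculate the markup amount:
75% of $30 = $22.50
Add to cost:
$30 + $22.50 = $52.50

$52.50


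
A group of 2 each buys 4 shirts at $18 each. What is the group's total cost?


Cost per person:
4 x $18 = $72
Group total:
2 x $72 = $144

$144


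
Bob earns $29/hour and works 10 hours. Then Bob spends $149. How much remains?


Calculate earnings:
10 x $29 = $290
Subtract spending:
$290 - $149 = $141

$141


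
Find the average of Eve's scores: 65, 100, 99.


Add the scores:
65 + 100 + 99 = 264
Divide by the number of tests:
264 / 3 = 88

88


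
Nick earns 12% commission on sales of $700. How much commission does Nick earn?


Convert rate to decimal:
12% = 0.12
Multiply by sales:
$700 x 0.12 = $84

$84


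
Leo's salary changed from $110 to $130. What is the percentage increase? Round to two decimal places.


Find the absolute change:
|130 - 110| = 20
Divide by original and multiply by 100:
20 / 110 x 100 = 18.1818...% ≈ 18.18%

18.18%


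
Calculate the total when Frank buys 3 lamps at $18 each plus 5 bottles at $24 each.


Cost of lamps:
3 x $18 = $54
Cost of bottles:
5 x $24 = $120
Add both:
$54 + $120 = $174

$174


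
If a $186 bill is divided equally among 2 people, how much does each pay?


Total bill: $186
Number of people: 2
Each pays: $186 / 2 = $93

$93


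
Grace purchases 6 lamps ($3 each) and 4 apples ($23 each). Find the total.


Cost of lamps:
6 x $3 = $18
Cost of apples:
4 x $23 = $92
Add both:
$18 + $92 = $110

$110


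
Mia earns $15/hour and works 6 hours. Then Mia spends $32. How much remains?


Calculate earnings:
6 x $15 = $90
Subtract spending:
$90 - $32 = $58

$58


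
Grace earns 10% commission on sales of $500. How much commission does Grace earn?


Convert rate to decimal:
10% = 0.1
Multiply by sales:
$500 x 0.1 = $50

$50


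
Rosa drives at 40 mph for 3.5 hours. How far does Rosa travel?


Use the formula: distance = speed x time
Speed = 40 mph, Time = 3.5 hours
40 x 3.5 = 140 miles

140 miles


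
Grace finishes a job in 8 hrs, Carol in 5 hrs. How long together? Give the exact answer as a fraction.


Grace's rate: 1/8 of the job per hour
Carol's rate: 1/5 of the job per hour
Combined rate: 1/8 + 1/5 = 13/40 per hour
Time = 1 / (13/40) = 40/13 hours (≈ 3.08 hours)

40/13 hours


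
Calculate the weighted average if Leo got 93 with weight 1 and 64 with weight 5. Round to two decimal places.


Weighted sum:
1 x 93 + 5 x 64 = 413
Total weight:
1 + 5 = 6
Weighted average:
413 / 6 = 68.8333... ≈ 68.83

68.83


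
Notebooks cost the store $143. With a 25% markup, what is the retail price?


Calculate the markup amount:
25% of $143 = $35.75
Add to cost:
$143 + $35.75 = $178.75

$178.75


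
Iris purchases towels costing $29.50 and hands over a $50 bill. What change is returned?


Start with the amount paid:
$50
Subtract the price:
$50 - $29.50 = $20.50

$20.50


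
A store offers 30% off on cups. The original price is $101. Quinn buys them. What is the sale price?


Calculate the discount amount:
30% of $101 = $30.30
Subtract from original:
$101 - $30.30 = $70.70

$70.70


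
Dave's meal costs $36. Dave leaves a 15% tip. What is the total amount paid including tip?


Calculate the tip:
15% of $36 = $5.40
Add tip to meal cost:
$36 + $5.40 = $41.40

$41.40


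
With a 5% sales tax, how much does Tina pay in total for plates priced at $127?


Calculate the tax:
5% of $127 = $6.35
Add tax to price:
$127 + $6.35 = $133.35

$133.35


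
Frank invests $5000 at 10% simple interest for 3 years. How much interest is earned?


Use the formula I = P x R x T / 100
P x R x T = 5000 x 10 x 3 = 150000
I = 150000 / 100 = $1500

$1500


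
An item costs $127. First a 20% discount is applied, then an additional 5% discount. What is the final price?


First discount:
20% of $127 = $25.40
Price after first discount:
$127 - $25.40 = $101.60
Second discount:
5% of $101.60 = $5.08
Final price:
$101.60 - $5.08 = $96.52

$96.52


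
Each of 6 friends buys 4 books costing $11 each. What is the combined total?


Cost per person:
4 x $11 = $44
Group total:
6 x $44 = $264

$264


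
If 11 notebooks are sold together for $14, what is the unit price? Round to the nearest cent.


Total cost: $14
Number of items: 11
Unit price: $14 / 11 = $1.2727... ≈ $1.27

$1.27


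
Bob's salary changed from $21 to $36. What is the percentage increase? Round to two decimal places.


Find the absolute change:
|36 - 21| = 15
Divide by original and multiply by 100:
15 / 21 x 100 = 71.4285...% ≈ 71.43%

71.43%


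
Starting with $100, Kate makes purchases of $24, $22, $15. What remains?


Add up expenses:
$24 + $22 + $15 = $61
Subtract from budget:
$100 - $61 = $39

$39


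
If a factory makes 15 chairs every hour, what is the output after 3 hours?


Production rate: 15 chairs per hour
Time: 3 hours
Total: 15 x 3 = 45 chairs

45 chairs


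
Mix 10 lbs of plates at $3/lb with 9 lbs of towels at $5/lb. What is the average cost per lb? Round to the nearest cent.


Cost of plates:
10 x $3 = $30
Cost of towels:
9 x $5 = $45
Total cost: $30 + $45 = $75
Total weight: 19 lbs
Average: $75 / 19 = $3.9473... ≈ $3.95/lb

$3.95/lb


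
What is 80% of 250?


Convert percentage to decimal:
80% = 0.8
Multiply:
250 x 0.8 = 200

200


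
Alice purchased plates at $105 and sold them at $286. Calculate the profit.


Selling price = $286
Cost price = $105
Profit = selling price - cost price:
Profit = $286 - $105 = $181

$181


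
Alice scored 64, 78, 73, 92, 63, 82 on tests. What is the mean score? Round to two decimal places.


Add the scores:
64 + 78 + 73 + 92 + 63 + 82 = 452
Divide by the number of tests:
452 / 6 = 75.3333... ≈ 75.33

75.33


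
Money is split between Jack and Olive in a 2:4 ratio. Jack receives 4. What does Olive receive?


Find the multiplier:
4 / 2 = 2
Apply to Olive's share:
4 x 2 = 8

8


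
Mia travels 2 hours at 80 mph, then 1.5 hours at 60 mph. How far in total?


Leg 1 distance:
80 x 2 = 160 miles
Leg 2 distance:
60 x 1.5 = 90 miles
Total distance:
160 + 90 = 250 miles

250 miles


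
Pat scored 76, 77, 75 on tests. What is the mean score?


Add the scores:
76 + 77 + 75 = 228
Divide by the number of tests:
228 / 3 = 76

76


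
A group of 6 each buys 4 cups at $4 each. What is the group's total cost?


Cost per person:
4 x $4 = $16
Group total:
6 x $16 = $96

$96


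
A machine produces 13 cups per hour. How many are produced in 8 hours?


Production rate: 13 cups per hour
Time: 8 hours
Total: 13 x 8 = 104 cups

104 cups


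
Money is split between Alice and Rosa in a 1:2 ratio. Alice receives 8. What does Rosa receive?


Find the multiplier:
8 / 1 = 8
Apply to Rosa's share:
2 x 8 = 16

16


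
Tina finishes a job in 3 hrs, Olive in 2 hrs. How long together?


Tina's rate: 1/3 of the job per hour
Olive's rate: 1/2 of the job per hour
Combined rate: 1/3 + 1/2 = 5/6 per hour
Time = 1 / (5/6) = 6/5 = 1.2 hours

1.2 hours


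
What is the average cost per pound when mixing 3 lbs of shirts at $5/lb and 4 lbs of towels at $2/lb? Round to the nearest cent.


Cost of shirts:
3 x $5 = $15
Cost of towels:
4 x $2 = $8
Total cost: $15 + $8 = $23
Total weight: 7 lbs
Average: $23 / 7 = $3.2857... ≈ $3.29/lb

$3.29/lb


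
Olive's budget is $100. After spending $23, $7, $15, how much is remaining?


Add up expenses:
$23 + $7 + $15 = $45
Subtract from budget:
$100 - $45 = $55

$55


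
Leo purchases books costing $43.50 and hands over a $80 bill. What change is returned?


Start with the amount paid:
$80
Subtract the price:
$80 - $43.50 = $36.50

$36.50


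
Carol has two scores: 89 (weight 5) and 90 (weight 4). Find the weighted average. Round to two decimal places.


Weighted sum:
5 x 89 + 4 x 90 = 805
Total weight:
5 + 4 = 9
Weighted average:
805 / 9 = 89.4444... ≈ 89.44

89.44


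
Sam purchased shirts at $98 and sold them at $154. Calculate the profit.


Selling price = $154
Cost price = $98
Profit = selling price - cost price:
Profit = $154 - $98 = $56

$56


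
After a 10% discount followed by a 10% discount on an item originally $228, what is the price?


First discount:
10% of $228 = $22.80
Price after first discount:
$228 - $22.80 = $205.20
Second discount:
10% of $205.20 = $20.52
Final price:
$205.20 - $20.52 = $184.68

$184.68


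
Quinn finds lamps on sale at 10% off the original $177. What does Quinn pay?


Calculate the discount amount:
10% of $177 = $17.70
Subtract from original:
$177 - $17.70 = $159.30

$159.30


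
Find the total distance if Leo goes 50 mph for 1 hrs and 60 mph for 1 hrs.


Leg 1 distance:
50 x 1 = 50 miles
Leg 2 distance:
60 x 1 = 60 miles
Total distance:
50 + 60 = 110 miles

110 miles


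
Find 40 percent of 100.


Convert percentage to decimal:
40% = 0.4
Multiply:
100 x 0.4 = 40

40


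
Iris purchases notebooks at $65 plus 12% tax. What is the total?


Calculate the tax:
12% of $65 = $7.80
Add tax to price:
$65 + $7.80 = $72.80

$72.80


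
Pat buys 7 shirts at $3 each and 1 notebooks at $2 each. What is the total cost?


Cost of shirts:
7 x $3 = $21
Cost of notebooks:
1 x $2 = $2
Add both:
$21 + $2 = $23

$23
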